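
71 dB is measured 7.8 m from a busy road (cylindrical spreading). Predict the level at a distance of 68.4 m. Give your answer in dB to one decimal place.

61.6 dB

Line-source attenuation: ΔL = 10·log₁₀(r₂/r₁) = 10·log₁₀(68.4/7.8) = 9.430 dB.
L₂ = 71 − 10·log₁₀(68.4/7.8) = 71 − 9.430 = 61.57 dB.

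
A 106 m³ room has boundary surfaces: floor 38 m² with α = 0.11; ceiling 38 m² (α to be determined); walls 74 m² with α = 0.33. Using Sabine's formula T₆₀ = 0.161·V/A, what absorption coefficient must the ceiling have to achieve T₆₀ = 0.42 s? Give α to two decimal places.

From T₆₀ = 0.161·V/A, the target T₆₀ = 0.42 s needs A = 0.161·106/0.42 = 40.63 m².
Absorption from the other surfaces = 38·0.11 + 74·0.33 = 28.60 m², so the ceiling must supply 12.03 m² over 38 m².
α = 12.03/38 = 0.317.

0.32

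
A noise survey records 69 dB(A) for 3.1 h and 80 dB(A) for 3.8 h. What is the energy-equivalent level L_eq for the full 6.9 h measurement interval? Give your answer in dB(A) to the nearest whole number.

Weight each interval's intensity by its duration and average over T = 6.9 h:
Σ tᵢ·10^(Lᵢ/10) = 3.1·10^(69/10) + 3.8·10^(80/10) = 4.046e+08.
L_eq = 10·log₁₀(4.046e+08/6.9) = 77.68 dB(A).

78 dB(A)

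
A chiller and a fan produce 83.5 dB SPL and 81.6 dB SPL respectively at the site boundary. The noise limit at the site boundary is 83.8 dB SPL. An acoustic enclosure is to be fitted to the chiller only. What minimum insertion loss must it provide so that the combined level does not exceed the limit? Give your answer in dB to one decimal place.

The untreated sources together contribute 10^(81.6/10) = 1.445e+08, i.e. 81.60 dB SPL.
To meet 83.8 dB SPL overall, the treated chiller may contribute at most 10^(83.8/10) − 1.445e+08 = 9.534e+07, i.e. 79.79 dB SPL.
Required insertion loss = 83.5 − 79.79 = 3.71 dB.

3.7 dB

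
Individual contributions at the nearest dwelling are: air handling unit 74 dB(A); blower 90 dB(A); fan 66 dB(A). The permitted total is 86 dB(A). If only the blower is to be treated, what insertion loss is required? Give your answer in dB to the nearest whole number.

4 dB

Everything except the blower sums to 10^(74/10) + 10^(66/10) = 2.910e+07 in linear terms, 74.64 dB(A).
To meet 86 dB(A) overall, the treated blower may contribute at most 10^(86/10) − 2.910e+07 = 3.690e+08, i.e. 85.67 dB(A).
So the blower must be reduced from 90 to 85.67 dB(A): IL = 4.33 dB.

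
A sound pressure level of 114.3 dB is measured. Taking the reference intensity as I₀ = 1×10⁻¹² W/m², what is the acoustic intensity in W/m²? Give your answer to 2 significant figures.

0.27 W/m²

L = 10·log₁₀(I/I₀) ⇒ I = I₀·10^(L/10) = 10⁻¹² × 10^11.43.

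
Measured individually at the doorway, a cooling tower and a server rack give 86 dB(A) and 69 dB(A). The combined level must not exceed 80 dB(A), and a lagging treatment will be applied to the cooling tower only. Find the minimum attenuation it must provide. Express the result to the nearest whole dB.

6 dB

Fixed contribution from the other source: Σ 10^(L/10) = 10^(69/10) = 7.943e+06 (69.00 dB(A)).
To meet 80 dB(A) overall, the treated cooling tower may contribute at most 10^(80/10) − 7.943e+06 = 9.206e+07, i.e. 79.64 dB(A).
So the cooling tower must be reduced from 86 to 79.64 dB(A): IL = 6.36 dB.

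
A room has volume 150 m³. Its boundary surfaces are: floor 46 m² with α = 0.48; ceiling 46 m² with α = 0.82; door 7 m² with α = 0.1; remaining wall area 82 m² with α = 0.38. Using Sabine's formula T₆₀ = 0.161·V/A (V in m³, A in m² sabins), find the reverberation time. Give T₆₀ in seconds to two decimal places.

Summing Sᵢαᵢ: 46·0.48 + 46·0.82 + 7·0.1 + 82·0.38 = 91.66 m².
T₆₀ = 0.161·V/A = 0.161·150/91.66 = 0.263 s.

0.26 s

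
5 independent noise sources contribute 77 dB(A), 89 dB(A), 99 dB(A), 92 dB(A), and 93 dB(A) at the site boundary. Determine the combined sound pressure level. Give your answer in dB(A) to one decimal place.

For uncorrelated sources the intensities add, so convert each level to linear form, sum, and take 10·log₁₀ of the total.
Σ 10^(L/10) = 10^(77/10) + 10^(89/10) + 10^(99/10) + 10^(92/10) + 10^(93/10) = 1.237e+10.
L_total = 10·log₁₀(1.237e+10) = 100.92 dB(A).

100.9 dB(A)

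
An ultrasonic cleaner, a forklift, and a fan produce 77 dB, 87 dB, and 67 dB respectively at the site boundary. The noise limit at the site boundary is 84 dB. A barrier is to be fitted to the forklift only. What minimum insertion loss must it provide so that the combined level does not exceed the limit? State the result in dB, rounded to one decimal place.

4.1 dB

The untreated sources together contribute 10^(77/10) + 10^(67/10) = 5.513e+07, i.e. 77.41 dB.
To meet 84 dB overall, the treated forklift may contribute at most 10^(84/10) − 5.513e+07 = 1.961e+08, i.e. 82.92 dB.
So the forklift must be reduced from 87 to 82.92 dB: IL = 4.08 dB.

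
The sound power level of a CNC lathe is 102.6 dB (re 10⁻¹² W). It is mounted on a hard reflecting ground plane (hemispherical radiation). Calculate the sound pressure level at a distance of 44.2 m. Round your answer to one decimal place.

Free-field hemispherical radiation: L_p = L_w − 10·log₁₀(2π·r²), r = 44.2 m.
2π·r² = 1.228e+04 m², 10·log₁₀ of that is 40.890 dB.
L_p = 102.6 − 40.890 = 61.71 dB.

61.7 dB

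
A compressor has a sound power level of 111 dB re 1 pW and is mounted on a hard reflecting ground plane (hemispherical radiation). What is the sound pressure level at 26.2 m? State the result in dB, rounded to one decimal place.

L_p = L_w − 10·log₁₀(2π·r²) with r = 26.2 m.
2π·r² = 4313 m², 10·log₁₀ of that is 36.348 dB.
L_p = 111 − 36.348 = 74.65 dB.

74.7 dB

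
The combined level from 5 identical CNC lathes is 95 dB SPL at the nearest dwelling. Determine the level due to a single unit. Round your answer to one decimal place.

For N identical incoherent sources L_total = L₁ + 10·log₁₀ N, so L₁ = 95 − 10·log₁₀(5) = 95 − 6.990.

88.0 dB SPL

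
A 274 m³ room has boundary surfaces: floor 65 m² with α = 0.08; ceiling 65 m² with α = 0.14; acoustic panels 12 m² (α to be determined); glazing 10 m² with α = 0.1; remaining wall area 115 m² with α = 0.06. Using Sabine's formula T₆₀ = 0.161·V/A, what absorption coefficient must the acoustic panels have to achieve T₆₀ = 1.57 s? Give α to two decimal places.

Required total absorption A = 0.161·274/1.57 = 28.10 m².
Absorption from the other surfaces = 65·0.08 + 65·0.14 + 10·0.1 + 115·0.06 = 22.20 m², so the acoustic panels must supply 5.90 m² over 12 m².
α = 5.90/12 = 0.492.

0.49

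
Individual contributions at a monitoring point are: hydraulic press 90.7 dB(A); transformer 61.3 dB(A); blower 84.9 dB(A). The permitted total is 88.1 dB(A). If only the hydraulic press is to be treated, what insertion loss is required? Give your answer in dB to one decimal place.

Fixed contribution from the other sources: Σ 10^(L/10) = 10^(61.3/10) + 10^(84.9/10) = 3.104e+08 (84.92 dB(A)).
The limit corresponds to 10^(88.1/10) = 6.457e+08; subtracting the fixed part leaves 3.353e+08 for the hydraulic press, i.e. 85.25 dB(A).
So the hydraulic press must be reduced from 90.7 to 85.25 dB(A): IL = 5.45 dB.

5.4 dB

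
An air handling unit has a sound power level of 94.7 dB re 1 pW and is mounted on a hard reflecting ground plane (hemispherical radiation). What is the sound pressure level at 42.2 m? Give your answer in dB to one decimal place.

54.2 dB

Free-field hemispherical radiation: L_p = L_w − 10·log₁₀(2π·r²), r = 42.2 m.
2π·r² = 1.119e+04 m², 10·log₁₀ of that is 40.488 dB.
L_p = 94.7 − 40.488 = 54.21 dB.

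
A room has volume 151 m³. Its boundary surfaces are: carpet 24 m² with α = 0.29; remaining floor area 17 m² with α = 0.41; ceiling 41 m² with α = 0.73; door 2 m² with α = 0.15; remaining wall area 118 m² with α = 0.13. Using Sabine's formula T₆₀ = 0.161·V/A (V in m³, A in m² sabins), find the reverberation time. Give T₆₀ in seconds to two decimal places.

0.41 s

Summing Sᵢαᵢ: 24·0.29 + 17·0.41 + 41·0.73 + 2·0.15 + 118·0.13 = 59.50 m².
T₆₀ = 0.161·V/A = 0.161·151/59.50 = 0.409 s.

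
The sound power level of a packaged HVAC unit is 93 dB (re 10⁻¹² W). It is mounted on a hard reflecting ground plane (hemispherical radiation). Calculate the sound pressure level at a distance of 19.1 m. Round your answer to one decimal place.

59.4 dB

L_p = L_w − 10·log₁₀(2π·r²) with r = 19.1 m.
2π·r² = 2292 m², 10·log₁₀ of that is 33.602 dB.
L_p = 93 − 33.602 = 59.40 dB.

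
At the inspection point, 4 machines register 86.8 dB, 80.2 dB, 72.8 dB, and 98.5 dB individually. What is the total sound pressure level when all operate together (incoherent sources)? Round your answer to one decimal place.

Incoherent sources combine by intensity addition: L_total = 10·log₁₀(Σ 10^(L_i/10)).
Σ 10^(L/10) = 10^(86.8/10) + 10^(80.2/10) + 10^(72.8/10) + 10^(98.5/10) = 7.682e+09.
L_total = 10·log₁₀(7.682e+09) = 98.85 dB.

98.9 dB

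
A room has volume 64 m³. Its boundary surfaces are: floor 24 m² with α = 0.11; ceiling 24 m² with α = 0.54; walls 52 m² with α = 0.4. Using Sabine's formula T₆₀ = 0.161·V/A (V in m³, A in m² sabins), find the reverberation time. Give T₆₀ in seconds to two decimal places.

0.28 s

Summing Sᵢαᵢ: 24·0.11 + 24·0.54 + 52·0.4 = 36.40 m².
T₆₀ = 0.161·V/A = 0.161·64/36.40 = 0.283 s.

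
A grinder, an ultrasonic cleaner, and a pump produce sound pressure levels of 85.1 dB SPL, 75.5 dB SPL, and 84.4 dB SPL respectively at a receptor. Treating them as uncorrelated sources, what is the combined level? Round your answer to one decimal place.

88.0 dB SPL

Incoherent sources combine by intensity addition: L_total = 10·log₁₀(Σ 10^(L_i/10)).
Σ 10^(L/10) = 10^(85.1/10) + 10^(75.5/10) + 10^(84.4/10) = 6.345e+08.
L_total = 10·log₁₀(6.345e+08) = 88.02 dB SPL.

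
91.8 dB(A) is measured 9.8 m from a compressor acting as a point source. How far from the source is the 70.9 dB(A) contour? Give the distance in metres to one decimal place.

108.7 m

For a point source L₁ − L₂ = 20·log₁₀(r₂/r₁), so r₂ = r₁·10^((L₁−L₂)/20).
r₂ = 9.8·10^((91.8−70.9)/20) = 9.8·10^(20.9/20) = 108.70 m.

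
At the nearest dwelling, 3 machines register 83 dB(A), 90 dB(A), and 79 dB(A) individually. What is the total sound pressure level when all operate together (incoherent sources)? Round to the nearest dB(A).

For uncorrelated sources the intensities add, so convert each level to linear form, sum, and take 10·log₁₀ of the total.
Σ 10^(L/10) = 10^(83/10) + 10^(90/10) + 10^(79/10) = 1.279e+09.
L_total = 10·log₁₀(1.279e+09) = 91.07 dB(A).

91 dB(A)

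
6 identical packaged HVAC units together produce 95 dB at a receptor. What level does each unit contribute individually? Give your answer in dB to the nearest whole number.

87 dB

6 equal contributions raise the level by 10·log₁₀ 6 = 7.782 dB, so each unit alone gives 95 − 7.782.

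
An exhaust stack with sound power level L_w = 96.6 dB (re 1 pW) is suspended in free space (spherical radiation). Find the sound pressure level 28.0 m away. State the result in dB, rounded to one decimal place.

56.7 dB

Free-field spherical radiation: L_p = L_w − 10·log₁₀(4π·r²), r = 28.0 m.
4π·r² = 9852 m², 10·log₁₀ of that is 39.935 dB.
L_p = 96.6 − 39.935 = 56.66 dB.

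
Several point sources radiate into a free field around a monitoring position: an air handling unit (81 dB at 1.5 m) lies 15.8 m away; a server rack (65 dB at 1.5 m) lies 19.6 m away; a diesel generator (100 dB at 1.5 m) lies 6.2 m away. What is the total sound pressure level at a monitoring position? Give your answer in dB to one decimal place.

Propagate each source to the receiver with L = L_ref − 20·log₁₀(r/r_ref), then add intensities.
air handling unit: 81 − 20·log₁₀(15.8/1.5) = 81 − 20.45 = 60.55 dB.
server rack: 65 − 20·log₁₀(19.6/1.5) = 65 − 22.32 = 42.68 dB.
diesel generator: 100 − 20·log₁₀(6.2/1.5) = 100 − 12.33 = 87.67 dB.
Σ 10^(L/10) = 5.865e+08 → L_total = 10·log₁₀(5.865e+08) = 87.68 dB.

87.7 dB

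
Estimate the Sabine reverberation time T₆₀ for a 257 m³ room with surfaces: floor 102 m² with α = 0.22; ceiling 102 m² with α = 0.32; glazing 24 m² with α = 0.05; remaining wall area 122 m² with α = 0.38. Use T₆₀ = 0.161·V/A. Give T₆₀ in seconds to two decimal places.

0.40 s

Summing Sᵢαᵢ: 102·0.22 + 102·0.32 + 24·0.05 + 122·0.38 = 102.64 m².
T₆₀ = 0.161 × 257 / 102.64 = 0.403 s.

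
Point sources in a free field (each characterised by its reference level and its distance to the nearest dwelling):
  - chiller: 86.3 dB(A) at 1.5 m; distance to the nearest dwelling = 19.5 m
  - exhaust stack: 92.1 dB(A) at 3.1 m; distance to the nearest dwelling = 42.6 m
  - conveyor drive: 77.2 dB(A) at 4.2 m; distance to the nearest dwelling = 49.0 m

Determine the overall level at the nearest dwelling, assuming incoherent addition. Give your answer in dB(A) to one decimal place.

Apply inverse-square spreading to bring every level to the receiver, then sum 10^(L/10).
chiller: 86.3 − 20·log₁₀(19.5/1.5) = 86.3 − 22.28 = 64.02 dB(A).
exhaust stack: 92.1 − 20·log₁₀(42.6/3.1) = 92.1 − 22.76 = 69.34 dB(A).
conveyor drive: 77.2 − 20·log₁₀(49.0/4.2) = 77.2 − 21.34 = 55.86 dB(A).
Σ 10^(L/10) = 1.150e+07 → L_total = 10·log₁₀(1.150e+07) = 70.61 dB(A).

70.6 dB(A)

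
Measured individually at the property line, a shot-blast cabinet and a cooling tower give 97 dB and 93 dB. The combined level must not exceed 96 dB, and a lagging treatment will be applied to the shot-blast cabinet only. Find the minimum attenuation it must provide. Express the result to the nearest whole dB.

4 dB

Fixed contribution from the other source: Σ 10^(L/10) = 10^(93/10) = 1.995e+09 (93.00 dB).
To meet 96 dB overall, the treated shot-blast cabinet may contribute at most 10^(96/10) − 1.995e+09 = 1.986e+09, i.e. 92.98 dB.
So the shot-blast cabinet must be reduced from 97 to 92.98 dB: IL = 4.02 dB.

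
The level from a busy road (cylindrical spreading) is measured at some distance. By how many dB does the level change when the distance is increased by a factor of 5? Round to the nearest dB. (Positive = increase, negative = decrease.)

A line source loses 3 dB per doubling of distance; generally ΔL = −10·log₁₀(r₂/r₁).
ΔL = −10·log₁₀(5) = -6.99 dB.

-7 dB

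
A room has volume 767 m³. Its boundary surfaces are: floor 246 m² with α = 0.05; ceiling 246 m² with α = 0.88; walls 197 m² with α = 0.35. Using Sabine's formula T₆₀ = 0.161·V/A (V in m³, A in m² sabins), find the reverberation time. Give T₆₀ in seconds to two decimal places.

A = Σ Sᵢαᵢ = 246·0.05 + 246·0.88 + 197·0.35 = 297.73 m².
T₆₀ = 0.161·V/A = 0.161·767/297.73 = 0.415 s.

0.41 s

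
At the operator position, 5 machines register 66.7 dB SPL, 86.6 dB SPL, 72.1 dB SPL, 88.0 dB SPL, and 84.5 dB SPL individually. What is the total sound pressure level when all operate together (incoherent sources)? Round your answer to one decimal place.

Incoherent sources combine by intensity addition: L_total = 10·log₁₀(Σ 10^(L_i/10)).
Σ 10^(L/10) = 10^(66.7/10) + 10^(86.6/10) + 10^(72.1/10) + 10^(88.0/10) + 10^(84.5/10) = 1.391e+09.
L_total = 10·log₁₀(1.391e+09) = 91.43 dB SPL.

91.4 dB SPL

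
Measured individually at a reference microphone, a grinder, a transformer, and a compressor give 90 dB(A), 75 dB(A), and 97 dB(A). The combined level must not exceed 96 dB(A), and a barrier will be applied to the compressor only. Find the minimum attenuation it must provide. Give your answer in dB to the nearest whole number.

2 dB

The untreated sources together contribute 10^(90/10) + 10^(75/10) = 1.032e+09, i.e. 90.14 dB(A).
To meet 96 dB(A) overall, the treated compressor may contribute at most 10^(96/10) − 1.032e+09 = 2.949e+09, i.e. 94.70 dB(A).
So the compressor must be reduced from 97 to 94.70 dB(A): IL = 2.30 dB.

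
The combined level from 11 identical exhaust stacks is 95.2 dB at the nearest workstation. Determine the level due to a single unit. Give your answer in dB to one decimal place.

84.8 dB

For N identical incoherent sources L_total = L₁ + 10·log₁₀ N, so L₁ = 95.2 − 10·log₁₀(11) = 95.2 − 10.414.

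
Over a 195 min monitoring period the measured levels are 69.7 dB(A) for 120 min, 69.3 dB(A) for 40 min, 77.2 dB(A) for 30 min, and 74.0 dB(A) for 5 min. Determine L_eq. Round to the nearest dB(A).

72 dB(A)

The energy average is taken in the linear domain: L_eq = 10·log₁₀[(Σ tᵢ·10^(Lᵢ/10))/T], T = 195 min.
Σ tᵢ·10^(Lᵢ/10) = 120·10^(69.7/10) + 40·10^(69.3/10) + 30·10^(77.2/10) + 5·10^(74.0/10) = 3.160e+09.
L_eq = 10·log₁₀(3.160e+09/195) = 72.10 dB(A).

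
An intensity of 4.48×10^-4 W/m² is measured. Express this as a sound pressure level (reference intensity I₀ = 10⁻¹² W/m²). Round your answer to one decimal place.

L = 10·log₁₀(I/I₀) = 10·log₁₀(4.48×10^-4/10⁻¹²) = 10·log₁₀(4.48×10^8).
L = 10·(0.6513 + 8) = 86.51 dB.

86.5 dB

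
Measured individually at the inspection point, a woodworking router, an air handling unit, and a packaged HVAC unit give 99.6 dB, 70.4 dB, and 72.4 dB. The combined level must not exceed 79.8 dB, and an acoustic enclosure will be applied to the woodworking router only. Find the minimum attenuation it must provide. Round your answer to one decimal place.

Fixed contribution from the other sources: Σ 10^(L/10) = 10^(70.4/10) + 10^(72.4/10) = 2.834e+07 (74.52 dB).
To meet 79.8 dB overall, the treated woodworking router may contribute at most 10^(79.8/10) − 2.834e+07 = 6.716e+07, i.e. 78.27 dB.
Required insertion loss = 99.6 − 78.27 = 21.33 dB.

21.3 dB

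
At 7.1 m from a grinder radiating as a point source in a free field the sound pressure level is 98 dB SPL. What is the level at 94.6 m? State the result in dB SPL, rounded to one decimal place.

75.5 dB SPL

For a point source, L₂ = L₁ − 20·log₁₀(r₂/r₁).
L₂ = 98 − 20·log₁₀(94.6/7.1) = 98 − 22.493 = 75.51 dB SPL.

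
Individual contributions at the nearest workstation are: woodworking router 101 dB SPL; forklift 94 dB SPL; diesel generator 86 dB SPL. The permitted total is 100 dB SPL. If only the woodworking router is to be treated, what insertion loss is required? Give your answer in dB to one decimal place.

2.5 dB

The untreated sources together contribute 10^(94/10) + 10^(86/10) = 2.910e+09, i.e. 94.64 dB SPL.
To meet 100 dB SPL overall, the treated woodworking router may contribute at most 10^(100/10) − 2.910e+09 = 7.090e+09, i.e. 98.51 dB SPL.
So the woodworking router must be reduced from 101 to 98.51 dB SPL: IL = 2.49 dB.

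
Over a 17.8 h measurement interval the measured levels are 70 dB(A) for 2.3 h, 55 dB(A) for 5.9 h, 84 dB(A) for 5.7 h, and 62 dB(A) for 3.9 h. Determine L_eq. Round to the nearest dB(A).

L_eq = 10·log₁₀[(1/T)·Σ tᵢ·10^(Lᵢ/10)] with T = 17.8 h.
Σ tᵢ·10^(Lᵢ/10) = 2.3·10^(70/10) + 5.9·10^(55/10) + 5.7·10^(84/10) + 3.9·10^(62/10) = 1.463e+09.
L_eq = 10·log₁₀(1.463e+09/17.8) = 79.15 dB(A).

79 dB(A)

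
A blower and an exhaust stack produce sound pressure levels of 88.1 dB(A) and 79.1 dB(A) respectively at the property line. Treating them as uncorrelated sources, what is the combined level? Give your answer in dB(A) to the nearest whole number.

89 dB(A)

Incoherent sources combine by intensity addition: L_total = 10·log₁₀(Σ 10^(L_i/10)).
Σ 10^(L/10) = 10^(88.1/10) + 10^(79.1/10) = 7.269e+08.
L_total = 10·log₁₀(7.269e+08) = 88.61 dB(A).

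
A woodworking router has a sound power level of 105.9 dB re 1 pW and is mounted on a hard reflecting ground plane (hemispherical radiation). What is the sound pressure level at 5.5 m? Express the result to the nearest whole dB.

83 dB

The power spreads over a hemisphere of area 2π·r², so L_p = L_w − 10·log₁₀(2π·r²).
2π·r² = 190.1 m², 10·log₁₀ of that is 22.789 dB.
L_p = 105.9 − 22.789 = 83.11 dB.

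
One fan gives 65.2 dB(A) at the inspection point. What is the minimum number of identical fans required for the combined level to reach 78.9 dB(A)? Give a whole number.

24

N identical sources give L₁ + 10·log₁₀ N, so require 10·log₁₀ N ≥ 78.9 − 65.2 = 13.7 dB.
N ≥ 10^(13.7/10) = 23.442, so N = 24.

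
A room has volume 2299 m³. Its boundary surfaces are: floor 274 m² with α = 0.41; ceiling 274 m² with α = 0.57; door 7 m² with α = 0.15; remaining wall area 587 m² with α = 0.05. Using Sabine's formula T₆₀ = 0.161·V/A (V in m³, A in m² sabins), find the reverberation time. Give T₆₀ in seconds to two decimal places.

1.24 s

Total absorption A = 274·0.41 + 274·0.57 + 7·0.15 + 587·0.05 = 298.92 m² sabins.
T₆₀ = 0.161 × 2299 / 298.92 = 1.238 s.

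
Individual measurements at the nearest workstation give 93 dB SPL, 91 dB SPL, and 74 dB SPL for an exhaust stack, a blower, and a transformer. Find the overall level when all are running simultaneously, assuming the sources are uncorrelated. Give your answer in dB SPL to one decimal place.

95.2 dB SPL

Incoherent sources combine by intensity addition: L_total = 10·log₁₀(Σ 10^(L_i/10)).
Σ 10^(L/10) = 10^(93/10) + 10^(91/10) + 10^(74/10) = 3.279e+09.
L_total = 10·log₁₀(3.279e+09) = 95.16 dB SPL.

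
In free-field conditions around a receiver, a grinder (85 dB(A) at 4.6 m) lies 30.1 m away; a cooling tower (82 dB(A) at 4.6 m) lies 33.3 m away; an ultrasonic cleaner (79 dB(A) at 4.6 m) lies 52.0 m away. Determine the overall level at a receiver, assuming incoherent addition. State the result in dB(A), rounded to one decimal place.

Propagate each source to the receiver with L = L_ref − 20·log₁₀(r/r_ref), then add intensities.
grinder: 85 − 20·log₁₀(30.1/4.6) = 85 − 16.32 = 68.68 dB(A).
cooling tower: 82 − 20·log₁₀(33.3/4.6) = 82 − 17.19 = 64.81 dB(A).
ultrasonic cleaner: 79 − 20·log₁₀(52.0/4.6) = 79 − 21.06 = 57.94 dB(A).
Σ 10^(L/10) = 1.103e+07 → L_total = 10·log₁₀(1.103e+07) = 70.43 dB(A).

70.4 dB(A)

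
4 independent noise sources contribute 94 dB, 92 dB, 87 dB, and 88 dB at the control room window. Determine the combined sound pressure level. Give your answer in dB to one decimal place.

97.2 dB

Incoherent sources combine by intensity addition: L_total = 10·log₁₀(Σ 10^(L_i/10)).
Σ 10^(L/10) = 10^(94/10) + 10^(92/10) + 10^(87/10) + 10^(88/10) = 5.229e+09.
L_total = 10·log₁₀(5.229e+09) = 97.18 dB.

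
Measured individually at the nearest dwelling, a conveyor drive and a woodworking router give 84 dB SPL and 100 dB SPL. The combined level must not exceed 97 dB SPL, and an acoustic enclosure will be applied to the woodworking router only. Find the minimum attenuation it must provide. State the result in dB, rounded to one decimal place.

3.2 dB

The untreated sources together contribute 10^(84/10) = 2.512e+08, i.e. 84.00 dB SPL.
To meet 97 dB SPL overall, the treated woodworking router may contribute at most 10^(97/10) − 2.512e+08 = 4.761e+09, i.e. 96.78 dB SPL.
So the woodworking router must be reduced from 100 to 96.78 dB SPL: IL = 3.22 dB.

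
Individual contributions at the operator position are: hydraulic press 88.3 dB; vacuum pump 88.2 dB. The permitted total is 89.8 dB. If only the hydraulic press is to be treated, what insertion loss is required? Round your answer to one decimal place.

3.6 dB

The untreated sources together contribute 10^(88.2/10) = 6.607e+08, i.e. 88.20 dB.
The limit corresponds to 10^(89.8/10) = 9.550e+08; subtracting the fixed part leaves 2.943e+08 for the hydraulic press, i.e. 84.69 dB.
Required insertion loss = 88.3 − 84.69 = 3.61 dB.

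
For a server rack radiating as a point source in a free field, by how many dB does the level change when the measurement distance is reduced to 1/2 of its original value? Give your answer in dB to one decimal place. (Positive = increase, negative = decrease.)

+6.0 dB

Point-source spreading: ΔL = −20·log₁₀(r₂/r₁).
ΔL = −20·log₁₀(0.5) = +6.02 dB.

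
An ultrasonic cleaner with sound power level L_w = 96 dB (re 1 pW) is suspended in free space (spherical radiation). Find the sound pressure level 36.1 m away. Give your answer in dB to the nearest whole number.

54 dB

Free-field spherical radiation: L_p = L_w − 10·log₁₀(4π·r²), r = 36.1 m.
4π·r² = 1.638e+04 m², 10·log₁₀ of that is 42.142 dB.
L_p = 96 − 42.142 = 53.86 dB.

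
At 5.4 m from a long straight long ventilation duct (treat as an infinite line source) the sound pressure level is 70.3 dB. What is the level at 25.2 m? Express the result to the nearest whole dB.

64 dB

For a line source, L₂ = L₁ − 10·log₁₀(r₂/r₁).
L₂ = 70.3 − 10·log₁₀(25.2/5.4) = 70.3 − 6.690 = 63.61 dB.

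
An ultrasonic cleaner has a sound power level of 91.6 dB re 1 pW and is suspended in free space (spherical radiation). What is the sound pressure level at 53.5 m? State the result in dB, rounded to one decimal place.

46.0 dB

L_p = L_w − 10·log₁₀(4π·r²) with r = 53.5 m.
4π·r² = 3.597e+04 m², 10·log₁₀ of that is 45.559 dB.
L_p = 91.6 − 45.559 = 46.04 dB.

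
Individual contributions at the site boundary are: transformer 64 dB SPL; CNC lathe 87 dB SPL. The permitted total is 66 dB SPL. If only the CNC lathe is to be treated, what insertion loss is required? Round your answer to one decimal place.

Fixed contribution from the other source: Σ 10^(L/10) = 10^(64/10) = 2.512e+06 (64.00 dB SPL).
To meet 66 dB SPL overall, the treated CNC lathe may contribute at most 10^(66/10) − 2.512e+06 = 1.469e+06, i.e. 61.67 dB SPL.
So the CNC lathe must be reduced from 87 to 61.67 dB SPL: IL = 25.33 dB.

25.3 dB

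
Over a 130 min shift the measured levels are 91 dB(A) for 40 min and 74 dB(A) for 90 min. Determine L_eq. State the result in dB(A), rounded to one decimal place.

86.1 dB(A)

Weight each interval's intensity by its duration and average over T = 130 min:
Σ tᵢ·10^(Lᵢ/10) = 40·10^(91/10) + 90·10^(74/10) = 5.262e+10.
L_eq = 10·log₁₀(5.262e+10/130) = 86.07 dB(A).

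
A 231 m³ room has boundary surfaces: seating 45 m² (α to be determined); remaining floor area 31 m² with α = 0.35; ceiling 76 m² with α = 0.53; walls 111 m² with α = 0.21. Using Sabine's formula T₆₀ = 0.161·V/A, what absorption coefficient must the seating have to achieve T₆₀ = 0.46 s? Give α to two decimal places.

0.14

From T₆₀ = 0.161·V/A, the target T₆₀ = 0.46 s needs A = 0.161·231/0.46 = 80.85 m².
Absorption from the other surfaces = 31·0.35 + 76·0.53 + 111·0.21 = 74.44 m², so the seating must supply 6.41 m² over 45 m².
α = 6.41/45 = 0.142.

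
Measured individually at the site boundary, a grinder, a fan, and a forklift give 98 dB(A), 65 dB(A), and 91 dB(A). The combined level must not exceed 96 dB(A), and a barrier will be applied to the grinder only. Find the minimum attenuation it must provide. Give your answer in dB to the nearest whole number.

Fixed contribution from the other sources: Σ 10^(L/10) = 10^(65/10) + 10^(91/10) = 1.262e+09 (91.01 dB(A)).
The limit corresponds to 10^(96/10) = 3.981e+09; subtracting the fixed part leaves 2.719e+09 for the grinder, i.e. 94.34 dB(A).
Required insertion loss = 98 − 94.34 = 3.66 dB.

4 dB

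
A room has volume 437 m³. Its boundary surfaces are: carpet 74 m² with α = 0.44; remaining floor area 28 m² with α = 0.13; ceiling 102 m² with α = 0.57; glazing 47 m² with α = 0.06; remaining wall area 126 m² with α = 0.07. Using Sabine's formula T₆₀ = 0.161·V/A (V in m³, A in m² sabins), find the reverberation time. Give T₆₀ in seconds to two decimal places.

0.66 s

A = Σ Sᵢαᵢ = 74·0.44 + 28·0.13 + 102·0.57 + 47·0.06 + 126·0.07 = 105.98 m².
T₆₀ = 0.161·V/A = 0.161·437/105.98 = 0.664 s.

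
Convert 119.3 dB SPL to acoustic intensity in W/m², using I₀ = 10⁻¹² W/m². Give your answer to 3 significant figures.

0.851 W/m²

L = 10·log₁₀(I/I₀) ⇒ I = I₀·10^(L/10) = 10⁻¹² × 10^11.93.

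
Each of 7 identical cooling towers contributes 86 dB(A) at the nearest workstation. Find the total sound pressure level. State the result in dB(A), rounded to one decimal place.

With 7 equal, uncorrelated contributions the intensity is 7× that of one unit, giving a rise of 10·log₁₀ 7.
L_total = 86 + 10·log₁₀(7) = 86 + 8.451 = 94.45 dB(A).

94.5 dB(A)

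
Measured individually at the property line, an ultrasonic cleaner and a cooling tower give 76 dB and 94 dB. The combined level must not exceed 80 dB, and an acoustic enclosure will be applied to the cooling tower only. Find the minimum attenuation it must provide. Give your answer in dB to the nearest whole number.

Fixed contribution from the other source: Σ 10^(L/10) = 10^(76/10) = 3.981e+07 (76.00 dB).
To meet 80 dB overall, the treated cooling tower may contribute at most 10^(80/10) − 3.981e+07 = 6.019e+07, i.e. 77.80 dB.
So the cooling tower must be reduced from 94 to 77.80 dB: IL = 16.20 dB.

16 dB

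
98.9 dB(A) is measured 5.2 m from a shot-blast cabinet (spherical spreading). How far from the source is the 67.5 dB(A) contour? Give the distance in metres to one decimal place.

For a point source L₁ − L₂ = 20·log₁₀(r₂/r₁), so r₂ = r₁·10^((L₁−L₂)/20).
r₂ = 5.2·10^((98.9−67.5)/20) = 5.2·10^(31.4/20) = 193.20 m.

193.2 m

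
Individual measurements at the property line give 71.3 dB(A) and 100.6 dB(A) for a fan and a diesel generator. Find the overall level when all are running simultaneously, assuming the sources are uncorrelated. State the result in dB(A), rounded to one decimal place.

For uncorrelated sources the intensities add, so convert each level to linear form, sum, and take 10·log₁₀ of the total.
Σ 10^(L/10) = 10^(71.3/10) + 10^(100.6/10) = 1.150e+10.
L_total = 10·log₁₀(1.150e+10) = 100.61 dB(A).

100.6 dB(A)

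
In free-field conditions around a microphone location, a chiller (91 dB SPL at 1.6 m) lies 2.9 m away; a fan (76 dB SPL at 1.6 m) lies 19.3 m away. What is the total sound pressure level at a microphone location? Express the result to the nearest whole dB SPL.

Propagate each source to the receiver with L = L_ref − 20·log₁₀(r/r_ref), then add intensities.
chiller: 91 − 20·log₁₀(2.9/1.6) = 91 − 5.17 = 85.83 dB SPL.
fan: 76 − 20·log₁₀(19.3/1.6) = 76 − 21.63 = 54.37 dB SPL.
Σ 10^(L/10) = 3.835e+08 → L_total = 10·log₁₀(3.835e+08) = 85.84 dB SPL.

86 dB SPL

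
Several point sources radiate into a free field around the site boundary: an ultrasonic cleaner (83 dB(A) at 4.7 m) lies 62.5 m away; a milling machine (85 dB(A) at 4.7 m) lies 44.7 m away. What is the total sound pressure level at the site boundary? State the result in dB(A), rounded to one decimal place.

Apply inverse-square spreading to bring every level to the receiver, then sum 10^(L/10).
ultrasonic cleaner: 83 − 20·log₁₀(62.5/4.7) = 83 − 22.48 = 60.52 dB(A).
milling machine: 85 − 20·log₁₀(44.7/4.7) = 85 − 19.56 = 65.44 dB(A).
Σ 10^(L/10) = 4.624e+06 → L_total = 10·log₁₀(4.624e+06) = 66.65 dB(A).

66.7 dB(A)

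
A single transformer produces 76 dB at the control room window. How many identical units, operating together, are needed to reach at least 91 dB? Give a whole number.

32

N identical sources give L₁ + 10·log₁₀ N, so require 10·log₁₀ N ≥ 91 − 76 = 15.0 dB.
N ≥ 10^(15.0/10) = 31.623, so N = 32.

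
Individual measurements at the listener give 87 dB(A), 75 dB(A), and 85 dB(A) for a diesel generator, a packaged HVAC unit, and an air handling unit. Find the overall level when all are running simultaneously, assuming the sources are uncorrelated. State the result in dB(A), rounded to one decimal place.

89.3 dB(A)

Incoherent sources combine by intensity addition: L_total = 10·log₁₀(Σ 10^(L_i/10)).
Σ 10^(L/10) = 10^(87/10) + 10^(75/10) + 10^(85/10) = 8.490e+08.
L_total = 10·log₁₀(8.490e+08) = 89.29 dB(A).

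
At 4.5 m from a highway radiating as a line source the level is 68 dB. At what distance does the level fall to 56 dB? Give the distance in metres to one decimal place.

71.3 m

The 12.0 dB drop corresponds to a distance ratio of 10^(12.0/10) for a line source.
r₂ = 4.5·10^((68−56)/10) = 4.5·10^(12.0/10) = 71.32 m.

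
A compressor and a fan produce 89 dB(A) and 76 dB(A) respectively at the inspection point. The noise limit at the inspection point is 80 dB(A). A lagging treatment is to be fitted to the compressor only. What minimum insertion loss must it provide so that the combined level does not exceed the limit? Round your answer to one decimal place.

11.2 dB

The untreated sources together contribute 10^(76/10) = 3.981e+07, i.e. 76.00 dB(A).
The limit corresponds to 10^(80/10) = 1.000e+08; subtracting the fixed part leaves 6.019e+07 for the compressor, i.e. 77.80 dB(A).
Required insertion loss = 89 − 77.80 = 11.20 dB.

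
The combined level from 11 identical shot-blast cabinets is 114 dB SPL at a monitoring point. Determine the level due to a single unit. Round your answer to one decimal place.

103.6 dB SPL

Dividing the total intensity by 11 lowers the level by 10·log₁₀ 11 = 10.414 dB: L₁ = 114 − 10.414.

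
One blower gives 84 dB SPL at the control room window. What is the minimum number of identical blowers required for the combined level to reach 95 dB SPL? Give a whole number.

13

The shortfall is 95 − 84 = 11.0 dB, and N units add 10·log₁₀ N, so need 10·log₁₀ N ≥ 11.0.
N ≥ 10^(11.0/10) = 12.589, so N = 13.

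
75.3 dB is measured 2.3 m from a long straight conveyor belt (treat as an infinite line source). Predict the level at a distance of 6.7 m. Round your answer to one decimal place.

For a line source, L₂ = L₁ − 10·log₁₀(r₂/r₁).
L₂ = 75.3 − 10·log₁₀(6.7/2.3) = 75.3 − 4.643 = 70.66 dB.

70.7 dB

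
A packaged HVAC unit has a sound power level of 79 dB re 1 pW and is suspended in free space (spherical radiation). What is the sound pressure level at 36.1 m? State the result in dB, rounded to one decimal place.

36.9 dB

L_p = L_w − 10·log₁₀(4π·r²) with r = 36.1 m.
4π·r² = 1.638e+04 m², 10·log₁₀ of that is 42.142 dB.
L_p = 79 − 42.142 = 36.86 dB.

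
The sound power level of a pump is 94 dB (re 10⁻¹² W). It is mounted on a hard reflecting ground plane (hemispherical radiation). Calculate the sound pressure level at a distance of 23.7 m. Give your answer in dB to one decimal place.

58.5 dB

L_p = L_w − 10·log₁₀(2π·r²) with r = 23.7 m.
2π·r² = 3529 m², 10·log₁₀ of that is 35.477 dB.
L_p = 94 − 35.477 = 58.52 dB.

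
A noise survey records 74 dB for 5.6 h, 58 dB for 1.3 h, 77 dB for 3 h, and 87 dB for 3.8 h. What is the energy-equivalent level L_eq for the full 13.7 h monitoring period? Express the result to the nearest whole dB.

82 dB

L_eq = 10·log₁₀[(1/T)·Σ tᵢ·10^(Lᵢ/10)] with T = 13.7 h.
Σ tᵢ·10^(Lᵢ/10) = 5.6·10^(74/10) + 1.3·10^(58/10) + 3·10^(77/10) + 3.8·10^(87/10) = 2.196e+09.
L_eq = 10·log₁₀(2.196e+09/13.7) = 82.05 dB.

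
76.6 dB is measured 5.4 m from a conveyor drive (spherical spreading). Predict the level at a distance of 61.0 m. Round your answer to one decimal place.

For a point source, L₂ = L₁ − 20·log₁₀(r₂/r₁).
L₂ = 76.6 − 20·log₁₀(61.0/5.4) = 76.6 − 21.059 = 55.54 dB.

55.5 dB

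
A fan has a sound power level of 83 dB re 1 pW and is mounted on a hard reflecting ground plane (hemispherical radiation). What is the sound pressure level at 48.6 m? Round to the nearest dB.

41 dB

The power spreads over a hemisphere of area 2π·r², so L_p = L_w − 10·log₁₀(2π·r²).
2π·r² = 1.484e+04 m², 10·log₁₀ of that is 41.715 dB.
L_p = 83 − 41.715 = 41.29 dB.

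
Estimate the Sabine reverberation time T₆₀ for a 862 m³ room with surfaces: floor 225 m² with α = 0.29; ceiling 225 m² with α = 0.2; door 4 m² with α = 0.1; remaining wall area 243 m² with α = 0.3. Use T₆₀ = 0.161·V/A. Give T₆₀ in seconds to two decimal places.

A = Σ Sᵢαᵢ = 225·0.29 + 225·0.2 + 4·0.1 + 243·0.3 = 183.55 m².
T₆₀ = 0.161 × 862 / 183.55 = 0.756 s.

0.76 s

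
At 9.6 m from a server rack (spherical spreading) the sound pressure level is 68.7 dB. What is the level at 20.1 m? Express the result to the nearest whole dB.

62 dB

Point-source attenuation: ΔL = 20·log₁₀(r₂/r₁) = 20·log₁₀(20.1/9.6) = 6.418 dB.
L₂ = 68.7 − 20·log₁₀(20.1/9.6) = 68.7 − 6.418 = 62.28 dB.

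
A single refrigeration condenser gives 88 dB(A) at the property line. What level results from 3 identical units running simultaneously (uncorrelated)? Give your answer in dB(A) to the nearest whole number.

93 dB(A)

With 3 equal, uncorrelated contributions the intensity is 3× that of one unit, giving a rise of 10·log₁₀ 3.
L_total = 88 + 10·log₁₀(3) = 88 + 4.771 = 92.77 dB(A).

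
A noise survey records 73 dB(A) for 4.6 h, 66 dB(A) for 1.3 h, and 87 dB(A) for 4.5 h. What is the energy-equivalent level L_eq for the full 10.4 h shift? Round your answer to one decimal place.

83.5 dB(A)

Weight each interval's intensity by its duration and average over T = 10.4 h:
Σ tᵢ·10^(Lᵢ/10) = 4.6·10^(73/10) + 1.3·10^(66/10) + 4.5·10^(87/10) = 2.352e+09.
L_eq = 10·log₁₀(2.352e+09/10.4) = 83.54 dB(A).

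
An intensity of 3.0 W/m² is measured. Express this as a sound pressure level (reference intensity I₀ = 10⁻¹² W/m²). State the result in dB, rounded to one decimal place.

124.8 dB

Dividing by I₀ shifts the exponent by 12: I/I₀ = 3.0×10^12.
L = 10·(0.4771 + 12) = 124.77 dB.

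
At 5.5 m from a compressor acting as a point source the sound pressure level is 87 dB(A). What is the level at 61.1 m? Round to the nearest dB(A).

66 dB(A)

Spherical spreading from a point source gives a 20·log₁₀(r₂/r₁) drop.
L₂ = 87 − 20·log₁₀(61.1/5.5) = 87 − 20.914 = 66.09 dB(A).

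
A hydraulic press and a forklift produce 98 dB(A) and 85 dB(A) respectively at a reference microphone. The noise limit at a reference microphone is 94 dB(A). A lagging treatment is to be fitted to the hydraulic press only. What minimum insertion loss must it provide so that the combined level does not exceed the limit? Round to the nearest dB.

5 dB

Fixed contribution from the other source: Σ 10^(L/10) = 10^(85/10) = 3.162e+08 (85.00 dB(A)).
To meet 94 dB(A) overall, the treated hydraulic press may contribute at most 10^(94/10) − 3.162e+08 = 2.196e+09, i.e. 93.42 dB(A).
So the hydraulic press must be reduced from 98 to 93.42 dB(A): IL = 4.58 dB.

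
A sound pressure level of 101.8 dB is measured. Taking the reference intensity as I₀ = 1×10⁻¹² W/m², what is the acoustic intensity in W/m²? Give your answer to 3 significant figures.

0.0151 W/m²

I/I₀ = 10^(101.8/10) = 1.514e+10, so I = 1.514e+10 × 10⁻¹² W/m².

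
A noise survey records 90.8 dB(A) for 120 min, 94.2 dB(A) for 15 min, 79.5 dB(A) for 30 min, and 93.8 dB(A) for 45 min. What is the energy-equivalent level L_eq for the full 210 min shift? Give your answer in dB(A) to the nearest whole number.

91 dB(A)

L_eq = 10·log₁₀[(1/T)·Σ tᵢ·10^(Lᵢ/10)] with T = 210 min.
Σ tᵢ·10^(Lᵢ/10) = 120·10^(90.8/10) + 15·10^(94.2/10) + 30·10^(79.5/10) + 45·10^(93.8/10) = 2.943e+11.
L_eq = 10·log₁₀(2.943e+11/210) = 91.47 dB(A).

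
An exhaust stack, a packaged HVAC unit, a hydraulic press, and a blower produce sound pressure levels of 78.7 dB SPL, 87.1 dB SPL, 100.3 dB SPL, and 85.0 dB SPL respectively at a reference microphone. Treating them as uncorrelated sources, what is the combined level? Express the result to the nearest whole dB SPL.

Incoherent sources combine by intensity addition: L_total = 10·log₁₀(Σ 10^(L_i/10)).
Σ 10^(L/10) = 10^(78.7/10) + 10^(87.1/10) + 10^(100.3/10) + 10^(85.0/10) = 1.162e+10.
L_total = 10·log₁₀(1.162e+10) = 100.65 dB SPL.

101 dB SPL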